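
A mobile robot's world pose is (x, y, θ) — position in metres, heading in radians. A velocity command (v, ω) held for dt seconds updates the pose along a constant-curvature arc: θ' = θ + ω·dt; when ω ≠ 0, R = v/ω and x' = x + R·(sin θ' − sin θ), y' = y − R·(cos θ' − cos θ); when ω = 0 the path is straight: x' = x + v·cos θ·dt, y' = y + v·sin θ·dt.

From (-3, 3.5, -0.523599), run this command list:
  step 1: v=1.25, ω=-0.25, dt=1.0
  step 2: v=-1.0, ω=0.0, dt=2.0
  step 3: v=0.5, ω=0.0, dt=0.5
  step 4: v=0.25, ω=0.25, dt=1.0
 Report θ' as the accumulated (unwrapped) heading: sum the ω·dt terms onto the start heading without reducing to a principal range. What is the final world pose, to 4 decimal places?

step 1: θ'=-0.7736 (R=-5.0000) → pose (-2.0064, 2.7469, -0.7736)
step 2: θ'=-0.7736 (straight) → pose (-3.4372, 4.1443, -0.7736)
step 3: θ'=-0.7736 (straight) → pose (-3.2584, 3.9696, -0.7736)
step 4: θ'=-0.5236 (R=1.0000) → pose (-3.0597, 3.8190, -0.5236)

(-3.0597, 3.8190, -0.5236)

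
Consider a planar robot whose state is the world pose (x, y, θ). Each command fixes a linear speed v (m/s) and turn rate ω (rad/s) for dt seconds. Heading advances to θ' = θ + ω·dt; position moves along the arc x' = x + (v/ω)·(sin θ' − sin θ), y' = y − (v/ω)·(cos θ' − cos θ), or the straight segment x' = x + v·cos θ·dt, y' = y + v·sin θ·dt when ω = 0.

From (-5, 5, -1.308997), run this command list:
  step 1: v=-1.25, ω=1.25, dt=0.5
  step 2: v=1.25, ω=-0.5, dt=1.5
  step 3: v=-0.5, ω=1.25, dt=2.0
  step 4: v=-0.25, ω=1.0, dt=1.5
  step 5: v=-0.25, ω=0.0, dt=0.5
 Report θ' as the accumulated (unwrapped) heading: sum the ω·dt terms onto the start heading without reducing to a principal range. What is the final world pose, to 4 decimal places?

(-4.9959, 3.6598, 2.5660)

step 1: θ'=-0.6840 (R=-1.0000) → pose (-5.3340, 5.5162, -0.6840)
step 2: θ'=-1.4340 (R=-2.5000) → pose (-4.4371, 3.9195, -1.4340)
step 3: θ'=1.0660 (R=-0.4000) → pose (-5.1835, 4.0584, 1.0660)
step 4: θ'=2.5660 (R=-0.2500) → pose (-5.1008, 3.7278, 2.5660)
step 5: θ'=2.5660 (straight) → pose (-4.9959, 3.6598, 2.5660)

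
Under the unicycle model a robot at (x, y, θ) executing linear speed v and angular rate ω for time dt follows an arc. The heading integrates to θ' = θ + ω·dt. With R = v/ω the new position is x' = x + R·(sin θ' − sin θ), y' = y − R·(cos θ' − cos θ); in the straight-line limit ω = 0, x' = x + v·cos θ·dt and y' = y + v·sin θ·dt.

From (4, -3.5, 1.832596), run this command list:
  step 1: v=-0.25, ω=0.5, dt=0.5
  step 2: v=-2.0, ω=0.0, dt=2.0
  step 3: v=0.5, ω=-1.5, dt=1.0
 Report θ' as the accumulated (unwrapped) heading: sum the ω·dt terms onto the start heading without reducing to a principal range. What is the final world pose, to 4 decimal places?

step 1: θ'=2.0826 (R=-0.5000) → pose (4.0470, -3.6155, 2.0826)
step 2: θ'=2.0826 (straight) → pose (6.0060, -7.1029, 2.0826)
step 3: θ'=0.5826 (R=-0.3333) → pose (6.1132, -6.6613, 0.5826)

(6.1132, -6.6613, 0.5826)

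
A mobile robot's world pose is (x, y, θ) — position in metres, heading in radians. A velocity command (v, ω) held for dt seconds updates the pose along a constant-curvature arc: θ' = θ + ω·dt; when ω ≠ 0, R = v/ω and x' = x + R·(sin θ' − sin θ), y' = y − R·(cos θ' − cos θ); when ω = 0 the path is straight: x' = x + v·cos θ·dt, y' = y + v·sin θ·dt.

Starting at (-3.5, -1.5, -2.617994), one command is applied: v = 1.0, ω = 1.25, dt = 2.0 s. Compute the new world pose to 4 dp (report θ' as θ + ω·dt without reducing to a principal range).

(-3.1942, -2.9873, -0.1180)

θ' = -2.6180 + 1.25·2.0 = -0.1180
R = v/ω = 1.0/1.25 = 0.8000
x' = -3.5 + 0.8000·(sin -0.1180 − sin -2.6180) = -3.1942
y' = -1.5 − 0.8000·(cos -0.1180 − cos -2.6180) = -2.9873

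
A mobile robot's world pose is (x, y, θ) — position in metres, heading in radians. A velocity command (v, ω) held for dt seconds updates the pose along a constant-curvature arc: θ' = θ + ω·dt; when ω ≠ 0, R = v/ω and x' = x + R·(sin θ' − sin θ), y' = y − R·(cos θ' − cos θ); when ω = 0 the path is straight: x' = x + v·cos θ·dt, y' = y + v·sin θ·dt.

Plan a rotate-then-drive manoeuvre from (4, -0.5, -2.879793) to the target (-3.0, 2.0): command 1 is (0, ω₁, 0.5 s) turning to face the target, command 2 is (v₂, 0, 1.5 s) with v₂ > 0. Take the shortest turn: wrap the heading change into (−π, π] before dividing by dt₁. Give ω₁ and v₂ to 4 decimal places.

ω₁ = -1.2096, v₂ = 4.9554

heading to target = atan2(2−-0.5, -3−4) = 2.7986
Δθ = wrap(2.7986 − -2.8798) = -0.6048; ω₁ = Δθ/dt₁ = -1.2096
distance = √((-3−4)² + (2−-0.5)²) = 7.4330; v₂ = distance/dt₂ = 4.9554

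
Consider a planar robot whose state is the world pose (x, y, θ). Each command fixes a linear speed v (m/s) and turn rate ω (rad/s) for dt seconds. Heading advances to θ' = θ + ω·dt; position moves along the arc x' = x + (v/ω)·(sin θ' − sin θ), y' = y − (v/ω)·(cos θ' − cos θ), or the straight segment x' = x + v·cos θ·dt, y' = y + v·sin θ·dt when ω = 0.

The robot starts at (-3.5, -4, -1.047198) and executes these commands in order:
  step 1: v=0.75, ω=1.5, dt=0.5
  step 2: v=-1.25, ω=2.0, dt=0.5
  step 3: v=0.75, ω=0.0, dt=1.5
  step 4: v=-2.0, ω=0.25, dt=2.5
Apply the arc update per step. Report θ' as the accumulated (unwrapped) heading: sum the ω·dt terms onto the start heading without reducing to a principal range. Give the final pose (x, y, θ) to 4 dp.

step 1: θ'=-0.2972 (R=0.5000) → pose (-3.2134, -4.2281, -0.2972)
step 2: θ'=0.7028 (R=-0.6250) → pose (-3.8004, -4.3488, 0.7028)
step 3: θ'=0.7028 (straight) → pose (-2.9420, -3.6216, 0.7028)
step 4: θ'=1.3278 (R=-8.0000) → pose (-5.5361, -7.8010, 1.3278)

(-5.5361, -7.8010, 1.3278)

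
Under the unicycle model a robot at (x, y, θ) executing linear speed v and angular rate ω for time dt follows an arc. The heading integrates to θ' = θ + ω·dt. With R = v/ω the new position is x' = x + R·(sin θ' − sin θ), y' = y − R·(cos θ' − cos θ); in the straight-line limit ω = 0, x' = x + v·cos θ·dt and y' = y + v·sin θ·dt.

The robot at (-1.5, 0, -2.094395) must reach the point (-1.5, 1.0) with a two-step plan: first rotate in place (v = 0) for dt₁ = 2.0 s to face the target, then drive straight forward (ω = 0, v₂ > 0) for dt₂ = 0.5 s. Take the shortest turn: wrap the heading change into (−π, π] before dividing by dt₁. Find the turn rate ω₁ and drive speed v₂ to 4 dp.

ω₁ = -1.3090, v₂ = 2.0000

heading to target = atan2(1−0, -1.5−-1.5) = 1.5708
Δθ = wrap(1.5708 − -2.0944) = -2.6180; ω₁ = Δθ/dt₁ = -1.3090
distance = √((-1.5−-1.5)² + (1−0)²) = 1.0000; v₂ = distance/dt₂ = 2.0000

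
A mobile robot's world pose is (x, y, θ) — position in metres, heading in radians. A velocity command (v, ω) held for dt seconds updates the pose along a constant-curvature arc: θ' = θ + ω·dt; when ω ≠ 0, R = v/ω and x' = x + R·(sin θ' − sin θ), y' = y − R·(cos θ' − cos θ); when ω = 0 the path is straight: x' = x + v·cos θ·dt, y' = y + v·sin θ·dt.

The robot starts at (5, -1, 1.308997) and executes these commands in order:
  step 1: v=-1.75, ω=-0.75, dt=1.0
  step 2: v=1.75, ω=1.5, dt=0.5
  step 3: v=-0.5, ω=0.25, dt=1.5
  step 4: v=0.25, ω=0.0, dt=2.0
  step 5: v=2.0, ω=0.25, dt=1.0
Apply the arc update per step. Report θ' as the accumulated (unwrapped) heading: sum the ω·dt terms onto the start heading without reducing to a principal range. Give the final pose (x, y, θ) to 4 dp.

step 1: θ'=0.5590 (R=2.3333) → pose (3.9836, -2.3743, 0.5590)
step 2: θ'=1.3090 (R=1.1667) → pose (4.4918, -1.6871, 1.3090)
step 3: θ'=1.6840 (R=-2.0000) → pose (4.4365, -2.4307, 1.6840)
step 4: θ'=1.6840 (straight) → pose (4.3800, -1.9339, 1.6840)
step 5: θ'=1.9340 (R=8.0000) → pose (3.9093, 0.0046, 1.9340)

(3.9093, 0.0046, 1.9340)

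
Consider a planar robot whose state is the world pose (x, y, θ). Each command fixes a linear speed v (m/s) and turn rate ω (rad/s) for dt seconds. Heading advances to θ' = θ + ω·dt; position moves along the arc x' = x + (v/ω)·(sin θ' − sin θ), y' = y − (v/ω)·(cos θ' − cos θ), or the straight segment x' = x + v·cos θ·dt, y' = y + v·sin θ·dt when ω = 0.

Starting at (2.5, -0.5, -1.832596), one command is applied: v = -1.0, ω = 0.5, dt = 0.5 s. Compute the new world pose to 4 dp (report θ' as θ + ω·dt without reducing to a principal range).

θ' = -1.8326 + 0.5·0.5 = -1.5826
R = v/ω = -1.0/0.5 = -2.0000
x' = 2.5 + -2.0000·(sin -1.5826 − sin -1.8326) = 2.5680
y' = -0.5 − -2.0000·(cos -1.5826 − cos -1.8326) = -0.0060

(2.5680, -0.0060, -1.5826)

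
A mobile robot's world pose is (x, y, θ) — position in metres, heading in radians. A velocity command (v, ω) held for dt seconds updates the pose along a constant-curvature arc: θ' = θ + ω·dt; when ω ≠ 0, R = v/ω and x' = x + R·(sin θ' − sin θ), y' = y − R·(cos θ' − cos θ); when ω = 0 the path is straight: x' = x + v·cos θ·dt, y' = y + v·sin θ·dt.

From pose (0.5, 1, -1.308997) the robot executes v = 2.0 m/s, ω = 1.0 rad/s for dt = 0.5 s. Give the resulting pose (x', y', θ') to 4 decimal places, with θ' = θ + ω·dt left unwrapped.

(0.9847, 0.1372, -0.8090)

θ' = -1.3090 + 1.0·0.5 = -0.8090
R = v/ω = 2.0/1.0 = 2.0000
x' = 0.5 + 2.0000·(sin -0.8090 − sin -1.3090) = 0.9847
y' = 1 − 2.0000·(cos -0.8090 − cos -1.3090) = 0.1372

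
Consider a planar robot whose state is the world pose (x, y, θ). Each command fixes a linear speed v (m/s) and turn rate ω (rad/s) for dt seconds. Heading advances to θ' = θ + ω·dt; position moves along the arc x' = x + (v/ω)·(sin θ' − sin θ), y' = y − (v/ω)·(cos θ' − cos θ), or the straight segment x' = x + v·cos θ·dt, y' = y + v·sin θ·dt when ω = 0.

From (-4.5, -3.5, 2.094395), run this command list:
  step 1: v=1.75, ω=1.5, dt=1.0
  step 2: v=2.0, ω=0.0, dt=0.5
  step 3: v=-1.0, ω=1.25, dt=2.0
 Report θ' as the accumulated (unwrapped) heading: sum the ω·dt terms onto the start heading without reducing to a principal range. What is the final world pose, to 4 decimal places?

(-7.1198, -1.9666, 6.0944)

step 1: θ'=3.5944 (R=1.1667) → pose (-6.0208, -3.0342, 3.5944)
step 2: θ'=3.5944 (straight) → pose (-6.9200, -3.4717, 3.5944)
step 3: θ'=6.0944 (R=-0.8000) → pose (-7.1198, -1.9666, 6.0944)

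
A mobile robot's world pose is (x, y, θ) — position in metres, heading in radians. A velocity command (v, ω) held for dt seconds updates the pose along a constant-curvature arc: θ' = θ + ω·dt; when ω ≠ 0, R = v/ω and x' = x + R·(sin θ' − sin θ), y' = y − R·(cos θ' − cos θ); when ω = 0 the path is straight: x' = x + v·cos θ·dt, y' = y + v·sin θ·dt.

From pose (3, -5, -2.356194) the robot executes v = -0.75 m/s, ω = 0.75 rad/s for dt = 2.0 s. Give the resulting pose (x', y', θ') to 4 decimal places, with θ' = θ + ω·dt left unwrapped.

(3.0482, -3.6376, -0.8562)

θ' = -2.3562 + 0.75·2.0 = -0.8562
R = v/ω = -0.75/0.75 = -1.0000
x' = 3 + -1.0000·(sin -0.8562 − sin -2.3562) = 3.0482
y' = -5 − -1.0000·(cos -0.8562 − cos -2.3562) = -3.6376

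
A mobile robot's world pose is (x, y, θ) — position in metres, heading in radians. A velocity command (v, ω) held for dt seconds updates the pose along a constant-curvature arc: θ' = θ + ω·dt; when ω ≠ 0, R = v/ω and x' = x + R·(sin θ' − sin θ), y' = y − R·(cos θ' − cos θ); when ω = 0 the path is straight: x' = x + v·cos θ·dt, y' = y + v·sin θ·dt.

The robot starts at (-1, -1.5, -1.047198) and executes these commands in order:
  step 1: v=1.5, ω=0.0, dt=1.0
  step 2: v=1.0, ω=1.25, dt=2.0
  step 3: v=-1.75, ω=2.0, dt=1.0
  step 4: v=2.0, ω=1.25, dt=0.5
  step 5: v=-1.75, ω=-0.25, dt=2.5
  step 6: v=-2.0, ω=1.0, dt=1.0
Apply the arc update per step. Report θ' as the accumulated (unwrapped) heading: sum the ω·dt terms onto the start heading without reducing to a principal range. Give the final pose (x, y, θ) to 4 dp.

step 1: θ'=-1.0472 (straight) → pose (-0.2500, -2.7990, -1.0472)
step 2: θ'=1.4528 (R=0.8000) → pose (1.2373, -2.4932, 1.4528)
step 3: θ'=3.4528 (R=-0.8750) → pose (2.3741, -3.4292, 3.4528)
step 4: θ'=4.0778 (R=1.6000) → pose (1.5755, -4.0038, 4.0778)
step 5: θ'=3.4528 (R=7.0000) → pose (5.0693, -1.4899, 3.4528)
step 6: θ'=4.4528 (R=-2.0000) → pose (6.3899, -0.0994, 4.4528)

(6.3899, -0.0994, 4.4528)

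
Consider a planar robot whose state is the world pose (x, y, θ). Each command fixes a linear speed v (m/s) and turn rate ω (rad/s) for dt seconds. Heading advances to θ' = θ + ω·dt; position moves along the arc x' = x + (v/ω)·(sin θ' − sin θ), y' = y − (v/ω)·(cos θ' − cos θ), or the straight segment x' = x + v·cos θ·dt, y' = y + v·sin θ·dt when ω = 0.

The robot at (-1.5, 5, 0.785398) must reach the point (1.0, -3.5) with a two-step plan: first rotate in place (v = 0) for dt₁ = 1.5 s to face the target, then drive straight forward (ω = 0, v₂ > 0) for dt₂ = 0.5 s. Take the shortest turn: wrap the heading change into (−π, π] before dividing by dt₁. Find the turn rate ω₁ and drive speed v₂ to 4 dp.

heading to target = atan2(-3.5−5, 1−-1.5) = -1.2847
Δθ = wrap(-1.2847 − 0.7854) = -2.0701; ω₁ = Δθ/dt₁ = -1.3801
distance = √((1−-1.5)² + (-3.5−5)²) = 8.8600; v₂ = distance/dt₂ = 17.7200

ω₁ = -1.3801, v₂ = 17.7200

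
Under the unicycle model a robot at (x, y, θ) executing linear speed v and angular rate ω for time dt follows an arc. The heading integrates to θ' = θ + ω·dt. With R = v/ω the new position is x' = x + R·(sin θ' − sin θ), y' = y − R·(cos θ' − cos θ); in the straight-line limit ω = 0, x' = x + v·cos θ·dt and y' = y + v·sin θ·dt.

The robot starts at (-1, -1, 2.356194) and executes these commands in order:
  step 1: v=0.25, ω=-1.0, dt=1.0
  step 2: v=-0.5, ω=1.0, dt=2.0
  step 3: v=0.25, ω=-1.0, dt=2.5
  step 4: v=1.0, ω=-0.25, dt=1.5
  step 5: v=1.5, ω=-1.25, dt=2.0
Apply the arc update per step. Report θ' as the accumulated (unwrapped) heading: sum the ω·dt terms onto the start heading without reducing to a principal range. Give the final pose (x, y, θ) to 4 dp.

(2.0925, -1.6159, -2.0188)

step 1: θ'=1.3562 (R=-0.2500) → pose (-1.0675, -0.7700, 1.3562)
step 2: θ'=3.3562 (R=-0.5000) → pose (-0.4725, -1.3650, 3.3562)
step 3: θ'=0.8562 (R=-0.2500) → pose (-0.7146, -0.9569, 0.8562)
step 4: θ'=0.4812 (R=-4.0000) → pose (0.4555, -0.0324, 0.4812)
step 5: θ'=-2.0188 (R=-1.2000) → pose (2.0925, -1.6159, -2.0188)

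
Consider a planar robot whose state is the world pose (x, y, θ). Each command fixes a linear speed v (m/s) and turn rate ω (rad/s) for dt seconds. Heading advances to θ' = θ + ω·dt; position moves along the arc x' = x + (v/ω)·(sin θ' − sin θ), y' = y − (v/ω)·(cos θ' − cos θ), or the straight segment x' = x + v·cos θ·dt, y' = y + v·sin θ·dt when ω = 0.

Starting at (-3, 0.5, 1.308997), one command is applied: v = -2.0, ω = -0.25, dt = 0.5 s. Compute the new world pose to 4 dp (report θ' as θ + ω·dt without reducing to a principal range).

θ' = 1.3090 + -0.25·0.5 = 1.1840
R = v/ω = -2.0/-0.25 = 8.0000
x' = -3 + 8.0000·(sin 1.1840 − sin 1.3090) = -3.3184
y' = 0.5 − 8.0000·(cos 1.1840 − cos 1.3090) = -0.4473

(-3.3184, -0.4473, 1.1840)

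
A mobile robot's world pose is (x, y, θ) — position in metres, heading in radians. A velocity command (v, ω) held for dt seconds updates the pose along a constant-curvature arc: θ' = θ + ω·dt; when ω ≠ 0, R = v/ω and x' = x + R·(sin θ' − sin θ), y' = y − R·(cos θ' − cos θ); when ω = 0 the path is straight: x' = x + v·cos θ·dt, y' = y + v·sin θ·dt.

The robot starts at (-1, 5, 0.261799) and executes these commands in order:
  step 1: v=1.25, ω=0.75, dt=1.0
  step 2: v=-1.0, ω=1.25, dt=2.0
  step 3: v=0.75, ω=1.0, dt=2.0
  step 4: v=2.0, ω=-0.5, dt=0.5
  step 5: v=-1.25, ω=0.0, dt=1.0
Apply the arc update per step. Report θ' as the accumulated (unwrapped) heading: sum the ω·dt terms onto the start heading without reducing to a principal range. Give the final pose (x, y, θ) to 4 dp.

step 1: θ'=1.0118 (R=1.6667) → pose (-0.0184, 5.7260, 1.0118)
step 2: θ'=3.5118 (R=-0.8000) → pose (0.9493, 4.5559, 3.5118)
step 3: θ'=5.5118 (R=0.7500) → pose (0.6978, 3.3190, 5.5118)
step 4: θ'=5.2618 (R=-4.0000) → pose (1.3206, 2.5400, 5.2618)
step 5: θ'=5.2618 (straight) → pose (0.6679, 3.6060, 5.2618)

(0.6679, 3.6060, 5.2618)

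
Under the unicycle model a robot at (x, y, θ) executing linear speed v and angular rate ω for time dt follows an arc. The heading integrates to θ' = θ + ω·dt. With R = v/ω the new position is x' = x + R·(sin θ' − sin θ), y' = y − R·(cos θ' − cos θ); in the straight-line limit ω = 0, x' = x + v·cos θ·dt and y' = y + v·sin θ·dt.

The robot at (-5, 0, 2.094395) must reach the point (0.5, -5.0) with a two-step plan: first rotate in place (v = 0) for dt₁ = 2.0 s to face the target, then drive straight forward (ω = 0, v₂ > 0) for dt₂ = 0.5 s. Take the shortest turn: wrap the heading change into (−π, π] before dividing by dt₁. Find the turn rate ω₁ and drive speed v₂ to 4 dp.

heading to target = atan2(-5−0, 0.5−-5) = -0.7378
Δθ = wrap(-0.7378 − 2.0944) = -2.8322; ω₁ = Δθ/dt₁ = -1.4161
distance = √((0.5−-5)² + (-5−0)²) = 7.4330; v₂ = distance/dt₂ = 14.8661

ω₁ = -1.4161, v₂ = 14.8661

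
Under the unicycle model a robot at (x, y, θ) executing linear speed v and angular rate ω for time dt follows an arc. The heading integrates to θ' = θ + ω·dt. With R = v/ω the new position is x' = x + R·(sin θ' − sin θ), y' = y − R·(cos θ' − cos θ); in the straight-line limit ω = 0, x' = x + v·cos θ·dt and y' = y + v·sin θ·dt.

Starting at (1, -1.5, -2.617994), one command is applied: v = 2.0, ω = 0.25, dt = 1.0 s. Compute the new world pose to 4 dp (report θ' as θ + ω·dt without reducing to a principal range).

(-0.5897, -2.7050, -2.3680)

θ' = -2.6180 + 0.25·1.0 = -2.3680
R = v/ω = 2.0/0.25 = 8.0000
x' = 1 + 8.0000·(sin -2.3680 − sin -2.6180) = -0.5897
y' = -1.5 − 8.0000·(cos -2.3680 − cos -2.6180) = -2.7050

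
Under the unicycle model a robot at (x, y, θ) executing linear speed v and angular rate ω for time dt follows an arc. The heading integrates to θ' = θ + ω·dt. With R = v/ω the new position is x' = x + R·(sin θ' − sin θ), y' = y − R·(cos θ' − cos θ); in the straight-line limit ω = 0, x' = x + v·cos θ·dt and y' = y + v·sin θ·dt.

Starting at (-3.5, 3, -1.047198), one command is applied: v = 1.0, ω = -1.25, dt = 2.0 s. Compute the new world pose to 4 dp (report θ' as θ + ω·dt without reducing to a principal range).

θ' = -1.0472 + -1.25·2.0 = -3.5472
R = v/ω = 1.0/-1.25 = -0.8000
x' = -3.5 + -0.8000·(sin -3.5472 − sin -1.0472) = -4.5085
y' = 3 − -0.8000·(cos -3.5472 − cos -1.0472) = 1.8649

(-4.5085, 1.8649, -3.5472)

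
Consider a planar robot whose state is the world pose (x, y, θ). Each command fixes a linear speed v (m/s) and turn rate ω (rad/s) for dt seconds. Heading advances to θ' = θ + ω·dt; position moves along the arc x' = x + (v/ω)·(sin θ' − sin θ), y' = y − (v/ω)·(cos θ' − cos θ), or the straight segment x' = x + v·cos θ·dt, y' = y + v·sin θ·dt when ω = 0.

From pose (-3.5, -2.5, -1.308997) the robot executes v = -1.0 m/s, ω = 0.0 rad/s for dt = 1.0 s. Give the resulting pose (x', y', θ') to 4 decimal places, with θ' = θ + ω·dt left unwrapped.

θ' = -1.3090 + 0.0·1.0 = -1.3090
ω = 0 → straight: x' = -3.5 + -1.0·cos(-1.3090)·1.0 = -3.7588
y' = -2.5 + -1.0·sin(-1.3090)·1.0 = -1.5341

(-3.7588, -1.5341, -1.3090)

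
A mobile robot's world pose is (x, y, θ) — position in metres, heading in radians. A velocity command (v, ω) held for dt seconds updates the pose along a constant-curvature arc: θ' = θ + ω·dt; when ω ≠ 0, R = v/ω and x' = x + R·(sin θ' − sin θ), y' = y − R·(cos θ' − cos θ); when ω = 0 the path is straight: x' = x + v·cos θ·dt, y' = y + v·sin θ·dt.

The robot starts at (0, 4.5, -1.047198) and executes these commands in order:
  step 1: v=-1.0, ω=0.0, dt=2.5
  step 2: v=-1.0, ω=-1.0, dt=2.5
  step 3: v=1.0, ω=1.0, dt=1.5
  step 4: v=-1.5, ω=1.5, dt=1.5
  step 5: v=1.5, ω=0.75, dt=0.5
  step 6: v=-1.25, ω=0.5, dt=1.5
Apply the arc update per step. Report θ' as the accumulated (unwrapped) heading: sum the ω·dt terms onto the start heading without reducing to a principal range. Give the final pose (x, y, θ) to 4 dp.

step 1: θ'=-1.0472 (straight) → pose (-1.2500, 6.6651, -1.0472)
step 2: θ'=-3.5472 (R=1.0000) → pose (0.0106, 8.0839, -3.5472)
step 3: θ'=-2.0472 (R=1.0000) → pose (-1.2726, 7.6236, -2.0472)
step 4: θ'=0.2028 (R=-1.0000) → pose (-2.3627, 9.0617, 0.2028)
step 5: θ'=0.5778 (R=2.0000) → pose (-1.6732, 9.3454, 0.5778)
step 6: θ'=1.3278 (R=-2.5000) → pose (-2.7342, 7.8528, 1.3278)

(-2.7342, 7.8528, 1.3278)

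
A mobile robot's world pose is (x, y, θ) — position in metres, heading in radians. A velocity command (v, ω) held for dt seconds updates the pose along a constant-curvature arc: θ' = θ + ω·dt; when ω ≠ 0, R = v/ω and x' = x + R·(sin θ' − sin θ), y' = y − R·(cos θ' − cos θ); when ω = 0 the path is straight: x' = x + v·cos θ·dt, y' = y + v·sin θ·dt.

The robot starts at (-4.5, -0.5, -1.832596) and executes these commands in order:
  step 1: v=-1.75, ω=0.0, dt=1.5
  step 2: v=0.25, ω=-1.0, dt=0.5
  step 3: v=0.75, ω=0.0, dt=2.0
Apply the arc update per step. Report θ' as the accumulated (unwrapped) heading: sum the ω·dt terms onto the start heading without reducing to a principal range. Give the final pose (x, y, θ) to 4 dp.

(-4.9165, 0.8423, -2.3326)

step 1: θ'=-1.8326 (straight) → pose (-3.8206, 2.0356, -1.8326)
step 2: θ'=-2.3326 (R=-0.2500) → pose (-3.8812, 1.9277, -2.3326)
step 3: θ'=-2.3326 (straight) → pose (-4.9165, 0.8423, -2.3326)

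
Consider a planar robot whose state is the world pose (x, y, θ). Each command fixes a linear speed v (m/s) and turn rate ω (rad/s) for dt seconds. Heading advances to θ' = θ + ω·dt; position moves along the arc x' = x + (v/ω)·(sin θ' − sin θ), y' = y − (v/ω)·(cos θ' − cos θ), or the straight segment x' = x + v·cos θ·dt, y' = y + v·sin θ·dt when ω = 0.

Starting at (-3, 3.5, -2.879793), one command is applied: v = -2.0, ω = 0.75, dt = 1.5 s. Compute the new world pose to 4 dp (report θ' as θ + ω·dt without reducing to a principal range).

θ' = -2.8798 + 0.75·1.5 = -1.7548
R = v/ω = -2.0/0.75 = -2.6667
x' = -3 + -2.6667·(sin -1.7548 − sin -2.8798) = -1.0685
y' = 3.5 − -2.6667·(cos -1.7548 − cos -2.8798) = 5.5879

(-1.0685, 5.5879, -1.7548)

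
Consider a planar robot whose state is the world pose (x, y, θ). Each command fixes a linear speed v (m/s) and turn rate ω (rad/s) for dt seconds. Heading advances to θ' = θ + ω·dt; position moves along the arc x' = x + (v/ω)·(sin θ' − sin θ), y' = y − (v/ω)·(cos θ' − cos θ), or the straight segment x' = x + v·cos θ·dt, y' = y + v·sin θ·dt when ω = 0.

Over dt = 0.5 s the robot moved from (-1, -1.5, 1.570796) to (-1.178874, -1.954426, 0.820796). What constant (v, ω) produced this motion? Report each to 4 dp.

Δθ = 0.820796 − 1.570796 = -0.750000
ω = Δθ/dt = -0.750000/0.5 = -1.5000
R = −Δy/(cos θ' − cos θ) = 0.6667
v = R·ω = 0.6667·-1.5000 = -1.0000

v = -1.0000, ω = -1.5000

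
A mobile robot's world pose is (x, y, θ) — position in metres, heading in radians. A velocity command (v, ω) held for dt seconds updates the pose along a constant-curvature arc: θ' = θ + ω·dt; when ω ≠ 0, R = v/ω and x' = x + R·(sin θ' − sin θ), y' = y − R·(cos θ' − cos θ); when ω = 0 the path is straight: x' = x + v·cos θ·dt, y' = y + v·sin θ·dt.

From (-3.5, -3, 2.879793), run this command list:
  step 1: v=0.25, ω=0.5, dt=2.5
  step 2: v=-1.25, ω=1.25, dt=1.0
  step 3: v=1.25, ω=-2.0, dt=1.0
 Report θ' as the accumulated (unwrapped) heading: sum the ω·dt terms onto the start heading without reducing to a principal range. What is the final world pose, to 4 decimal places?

(-4.4400, -3.0329, 3.3798)

step 1: θ'=4.1298 (R=0.5000) → pose (-4.0469, -3.2079, 4.1298)
step 2: θ'=5.3798 (R=-1.0000) → pose (-4.0965, -2.0387, 5.3798)
step 3: θ'=3.3798 (R=-0.6250) → pose (-4.4400, -3.0329, 3.3798)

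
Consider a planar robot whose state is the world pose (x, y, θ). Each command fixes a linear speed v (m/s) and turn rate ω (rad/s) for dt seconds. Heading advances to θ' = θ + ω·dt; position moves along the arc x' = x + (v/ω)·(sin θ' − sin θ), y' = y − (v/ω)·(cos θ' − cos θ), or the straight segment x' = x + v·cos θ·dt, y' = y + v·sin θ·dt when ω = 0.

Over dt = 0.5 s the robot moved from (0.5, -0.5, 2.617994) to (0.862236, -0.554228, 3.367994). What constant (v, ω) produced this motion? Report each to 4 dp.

Δθ = 3.367994 − 2.617994 = 0.750000
ω = Δθ/dt = 0.750000/0.5 = 1.5000
R = Δx/(sin θ' − sin θ) = -0.5000
v = R·ω = -0.5000·1.5000 = -0.7500

v = -0.7500, ω = 1.5000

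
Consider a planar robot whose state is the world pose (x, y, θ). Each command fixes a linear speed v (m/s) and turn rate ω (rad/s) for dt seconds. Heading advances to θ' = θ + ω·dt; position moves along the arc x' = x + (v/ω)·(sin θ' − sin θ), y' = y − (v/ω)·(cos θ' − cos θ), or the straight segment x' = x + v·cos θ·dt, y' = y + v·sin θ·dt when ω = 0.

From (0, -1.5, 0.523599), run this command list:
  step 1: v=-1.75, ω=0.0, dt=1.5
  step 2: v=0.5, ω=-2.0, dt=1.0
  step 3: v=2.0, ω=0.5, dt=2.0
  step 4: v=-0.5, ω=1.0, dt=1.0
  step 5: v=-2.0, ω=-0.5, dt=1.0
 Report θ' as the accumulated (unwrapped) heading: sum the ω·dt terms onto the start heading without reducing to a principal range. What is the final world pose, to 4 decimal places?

step 1: θ'=0.5236 (straight) → pose (-2.2733, -2.8125, 0.5236)
step 2: θ'=-1.4764 (R=-0.2500) → pose (-1.8994, -3.0054, -1.4764)
step 3: θ'=-0.4764 (R=4.0000) → pose (0.2484, -6.1830, -0.4764)
step 4: θ'=0.5236 (R=-0.5000) → pose (-0.2309, -6.1943, 0.5236)
step 5: θ'=0.0236 (R=4.0000) → pose (-2.1365, -6.7291, 0.0236)

(-2.1365, -6.7291, 0.0236)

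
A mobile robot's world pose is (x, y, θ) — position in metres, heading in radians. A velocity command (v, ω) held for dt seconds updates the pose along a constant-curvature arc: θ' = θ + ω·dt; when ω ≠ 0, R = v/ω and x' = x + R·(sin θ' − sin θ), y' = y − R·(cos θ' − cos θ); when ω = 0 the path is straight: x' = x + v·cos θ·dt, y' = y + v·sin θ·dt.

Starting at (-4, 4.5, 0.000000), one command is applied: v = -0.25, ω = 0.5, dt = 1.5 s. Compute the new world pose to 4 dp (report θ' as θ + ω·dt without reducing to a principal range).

(-4.3408, 4.3658, 0.7500)

θ' = 0.0000 + 0.5·1.5 = 0.7500
R = v/ω = -0.25/0.5 = -0.5000
x' = -4 + -0.5000·(sin 0.7500 − sin 0.0000) = -4.3408
y' = 4.5 − -0.5000·(cos 0.7500 − cos 0.0000) = 4.3658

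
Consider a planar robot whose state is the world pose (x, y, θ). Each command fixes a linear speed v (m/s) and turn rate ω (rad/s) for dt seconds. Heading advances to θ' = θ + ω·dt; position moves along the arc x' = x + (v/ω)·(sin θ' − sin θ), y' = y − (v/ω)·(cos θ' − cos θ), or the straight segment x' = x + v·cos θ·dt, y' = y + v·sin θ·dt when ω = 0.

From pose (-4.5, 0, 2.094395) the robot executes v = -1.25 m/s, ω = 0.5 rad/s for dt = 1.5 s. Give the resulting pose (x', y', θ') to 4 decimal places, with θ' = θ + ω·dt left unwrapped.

(-3.0670, -1.1404, 2.8444)

θ' = 2.0944 + 0.5·1.5 = 2.8444
R = v/ω = -1.25/0.5 = -2.5000
x' = -4.5 + -2.5000·(sin 2.8444 − sin 2.0944) = -3.0670
y' = 0 − -2.5000·(cos 2.8444 − cos 2.0944) = -1.1404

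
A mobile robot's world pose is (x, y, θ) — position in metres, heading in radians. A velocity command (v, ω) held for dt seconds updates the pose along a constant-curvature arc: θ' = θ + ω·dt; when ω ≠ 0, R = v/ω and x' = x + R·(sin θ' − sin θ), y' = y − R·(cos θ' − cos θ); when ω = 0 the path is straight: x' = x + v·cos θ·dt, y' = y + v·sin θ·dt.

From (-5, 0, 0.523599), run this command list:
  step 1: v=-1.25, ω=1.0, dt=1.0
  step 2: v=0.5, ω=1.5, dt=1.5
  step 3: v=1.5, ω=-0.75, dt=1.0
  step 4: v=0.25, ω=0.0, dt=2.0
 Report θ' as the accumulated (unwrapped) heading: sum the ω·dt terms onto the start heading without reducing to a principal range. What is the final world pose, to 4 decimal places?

(-8.0670, -1.0524, 3.0236)

step 1: θ'=1.5236 (R=-1.2500) → pose (-5.6236, -1.0236, 1.5236)
step 2: θ'=3.7736 (R=0.3333) → pose (-6.1535, -0.7389, 3.7736)
step 3: θ'=3.0236 (R=-2.0000) → pose (-7.5705, -1.1113, 3.0236)
step 4: θ'=3.0236 (straight) → pose (-8.0670, -1.0524, 3.0236)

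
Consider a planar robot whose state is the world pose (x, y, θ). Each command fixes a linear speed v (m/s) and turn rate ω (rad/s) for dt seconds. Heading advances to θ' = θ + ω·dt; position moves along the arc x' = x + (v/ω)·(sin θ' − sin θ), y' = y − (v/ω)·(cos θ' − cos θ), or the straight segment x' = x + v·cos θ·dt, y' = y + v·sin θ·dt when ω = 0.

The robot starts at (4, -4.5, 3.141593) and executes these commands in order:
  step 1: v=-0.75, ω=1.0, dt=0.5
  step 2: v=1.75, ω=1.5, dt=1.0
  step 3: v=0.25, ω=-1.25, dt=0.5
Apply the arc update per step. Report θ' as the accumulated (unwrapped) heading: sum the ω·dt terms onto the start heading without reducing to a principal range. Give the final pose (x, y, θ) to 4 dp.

(3.8724, -6.0397, 4.5166)

step 1: θ'=3.6416 (R=-0.7500) → pose (4.3596, -4.4082, 3.6416)
step 2: θ'=5.1416 (R=1.1667) → pose (3.8581, -5.9175, 5.1416)
step 3: θ'=4.5166 (R=-0.2000) → pose (3.8724, -6.0397, 4.5166)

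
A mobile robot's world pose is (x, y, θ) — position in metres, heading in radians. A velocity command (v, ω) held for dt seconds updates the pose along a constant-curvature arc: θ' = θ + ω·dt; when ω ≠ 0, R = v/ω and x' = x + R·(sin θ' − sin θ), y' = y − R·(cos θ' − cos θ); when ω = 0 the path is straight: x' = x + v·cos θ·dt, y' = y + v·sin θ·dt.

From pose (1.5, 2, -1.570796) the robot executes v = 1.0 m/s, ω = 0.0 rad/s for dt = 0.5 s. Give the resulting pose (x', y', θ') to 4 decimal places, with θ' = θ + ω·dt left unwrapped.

(1.5000, 1.5000, -1.5708)

θ' = -1.5708 + 0.0·0.5 = -1.5708
ω = 0 → straight: x' = 1.5 + 1.0·cos(-1.5708)·0.5 = 1.5000
y' = 2 + 1.0·sin(-1.5708)·0.5 = 1.5000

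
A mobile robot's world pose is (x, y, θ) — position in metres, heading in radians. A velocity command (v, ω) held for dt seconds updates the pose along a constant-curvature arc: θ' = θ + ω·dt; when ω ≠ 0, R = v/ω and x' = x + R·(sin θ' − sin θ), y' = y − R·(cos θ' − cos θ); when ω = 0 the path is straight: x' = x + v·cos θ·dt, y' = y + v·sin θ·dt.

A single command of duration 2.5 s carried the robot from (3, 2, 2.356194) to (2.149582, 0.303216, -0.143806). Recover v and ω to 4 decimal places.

Δθ = -0.143806 − 2.356194 = -2.500000
ω = Δθ/dt = -2.500000/2.5 = -1.0000
R = −Δy/(cos θ' − cos θ) = 1.0000
v = R·ω = 1.0000·-1.0000 = -1.0000

v = -1.0000, ω = -1.0000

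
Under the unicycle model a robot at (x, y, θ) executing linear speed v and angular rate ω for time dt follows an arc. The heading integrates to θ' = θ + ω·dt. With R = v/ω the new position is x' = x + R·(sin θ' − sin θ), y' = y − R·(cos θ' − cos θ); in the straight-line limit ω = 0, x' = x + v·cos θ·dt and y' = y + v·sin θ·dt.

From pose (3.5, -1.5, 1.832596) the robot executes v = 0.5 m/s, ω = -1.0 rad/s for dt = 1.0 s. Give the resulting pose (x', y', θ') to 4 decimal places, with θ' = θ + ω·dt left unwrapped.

(3.6131, -1.0341, 0.8326)

θ' = 1.8326 + -1.0·1.0 = 0.8326
R = v/ω = 0.5/-1.0 = -0.5000
x' = 3.5 + -0.5000·(sin 0.8326 − sin 1.8326) = 3.6131
y' = -1.5 − -0.5000·(cos 0.8326 − cos 1.8326) = -1.0341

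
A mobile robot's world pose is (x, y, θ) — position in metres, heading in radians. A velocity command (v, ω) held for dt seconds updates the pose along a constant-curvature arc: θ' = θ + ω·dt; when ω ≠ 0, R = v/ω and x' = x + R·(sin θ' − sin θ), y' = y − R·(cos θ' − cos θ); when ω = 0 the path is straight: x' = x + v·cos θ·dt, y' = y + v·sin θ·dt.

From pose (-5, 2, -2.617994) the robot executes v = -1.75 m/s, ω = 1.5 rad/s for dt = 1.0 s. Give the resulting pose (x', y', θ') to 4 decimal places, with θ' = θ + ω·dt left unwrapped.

θ' = -2.6180 + 1.5·1.0 = -1.1180
R = v/ω = -1.75/1.5 = -1.1667
x' = -5 + -1.1667·(sin -1.1180 − sin -2.6180) = -4.5342
y' = 2 − -1.1667·(cos -1.1180 − cos -2.6180) = 3.5208

(-4.5342, 3.5208, -1.1180)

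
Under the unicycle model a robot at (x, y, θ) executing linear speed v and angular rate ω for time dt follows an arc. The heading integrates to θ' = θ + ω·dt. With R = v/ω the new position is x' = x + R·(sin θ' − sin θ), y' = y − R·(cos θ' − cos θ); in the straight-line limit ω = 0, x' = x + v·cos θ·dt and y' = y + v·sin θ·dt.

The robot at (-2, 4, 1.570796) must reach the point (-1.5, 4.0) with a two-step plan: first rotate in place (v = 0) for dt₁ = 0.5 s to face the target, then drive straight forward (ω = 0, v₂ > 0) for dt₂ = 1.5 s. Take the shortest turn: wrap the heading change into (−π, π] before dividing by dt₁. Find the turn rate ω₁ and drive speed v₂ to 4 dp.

ω₁ = -3.1416, v₂ = 0.3333

heading to target = atan2(4−4, -1.5−-2) = 0.0000
Δθ = wrap(0.0000 − 1.5708) = -1.5708; ω₁ = Δθ/dt₁ = -3.1416
distance = √((-1.5−-2)² + (4−4)²) = 0.5000; v₂ = distance/dt₂ = 0.3333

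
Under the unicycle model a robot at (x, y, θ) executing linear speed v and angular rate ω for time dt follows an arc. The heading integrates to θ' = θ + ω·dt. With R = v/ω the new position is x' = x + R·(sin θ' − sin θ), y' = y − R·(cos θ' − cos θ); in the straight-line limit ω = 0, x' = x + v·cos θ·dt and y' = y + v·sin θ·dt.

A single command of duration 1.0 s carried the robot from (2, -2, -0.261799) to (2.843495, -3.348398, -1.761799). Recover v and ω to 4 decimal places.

Δθ = -1.761799 − -0.261799 = -1.500000
ω = Δθ/dt = -1.500000/1.0 = -1.5000
R = −Δy/(cos θ' − cos θ) = -1.1667
v = R·ω = -1.1667·-1.5000 = 1.7500

v = 1.7500, ω = -1.5000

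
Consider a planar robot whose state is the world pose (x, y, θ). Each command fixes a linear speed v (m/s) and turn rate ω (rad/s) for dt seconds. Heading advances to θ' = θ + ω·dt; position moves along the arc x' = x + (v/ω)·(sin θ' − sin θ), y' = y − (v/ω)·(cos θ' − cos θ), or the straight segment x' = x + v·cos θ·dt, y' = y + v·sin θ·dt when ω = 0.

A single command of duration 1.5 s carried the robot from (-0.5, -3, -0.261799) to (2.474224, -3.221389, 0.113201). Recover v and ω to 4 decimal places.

Δθ = 0.113201 − -0.261799 = 0.375000
ω = Δθ/dt = 0.375000/1.5 = 0.2500
R = Δx/(sin θ' − sin θ) = 8.0000
v = R·ω = 8.0000·0.2500 = 2.0000

v = 2.0000, ω = 0.2500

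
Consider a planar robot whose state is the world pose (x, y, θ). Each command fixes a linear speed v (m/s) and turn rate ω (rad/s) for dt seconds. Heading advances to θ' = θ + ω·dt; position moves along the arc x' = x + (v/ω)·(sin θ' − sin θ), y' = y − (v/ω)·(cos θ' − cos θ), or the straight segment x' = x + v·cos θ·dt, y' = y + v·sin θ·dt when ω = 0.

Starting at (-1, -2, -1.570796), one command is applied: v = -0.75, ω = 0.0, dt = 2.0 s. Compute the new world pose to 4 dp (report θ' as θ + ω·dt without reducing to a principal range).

(-1.0000, -0.5000, -1.5708)

θ' = -1.5708 + 0.0·2.0 = -1.5708
ω = 0 → straight: x' = -1 + -0.75·cos(-1.5708)·2.0 = -1.0000
y' = -2 + -0.75·sin(-1.5708)·2.0 = -0.5000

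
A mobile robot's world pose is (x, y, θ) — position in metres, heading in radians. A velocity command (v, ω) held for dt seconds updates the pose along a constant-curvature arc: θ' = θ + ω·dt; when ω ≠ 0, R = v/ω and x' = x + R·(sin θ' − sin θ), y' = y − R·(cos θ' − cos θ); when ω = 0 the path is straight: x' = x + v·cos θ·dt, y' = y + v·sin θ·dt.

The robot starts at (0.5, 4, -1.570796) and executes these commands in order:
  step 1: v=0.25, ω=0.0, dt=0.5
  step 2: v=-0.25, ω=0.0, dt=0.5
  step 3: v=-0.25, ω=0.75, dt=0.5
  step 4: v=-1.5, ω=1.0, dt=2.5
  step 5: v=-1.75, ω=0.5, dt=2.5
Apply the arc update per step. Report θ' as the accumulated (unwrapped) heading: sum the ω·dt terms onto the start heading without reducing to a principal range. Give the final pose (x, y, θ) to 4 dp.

step 1: θ'=-1.5708 (straight) → pose (0.5000, 3.8750, -1.5708)
step 2: θ'=-1.5708 (straight) → pose (0.5000, 4.0000, -1.5708)
step 3: θ'=-1.1958 (R=-0.3333) → pose (0.4768, 4.1221, -1.1958)
step 4: θ'=1.3042 (R=-1.5000) → pose (-2.3659, 3.9679, 1.3042)
step 5: θ'=2.5542 (R=-3.5000) → pose (-0.9292, 0.1324, 2.5542)

(-0.9292, 0.1324, 2.5542)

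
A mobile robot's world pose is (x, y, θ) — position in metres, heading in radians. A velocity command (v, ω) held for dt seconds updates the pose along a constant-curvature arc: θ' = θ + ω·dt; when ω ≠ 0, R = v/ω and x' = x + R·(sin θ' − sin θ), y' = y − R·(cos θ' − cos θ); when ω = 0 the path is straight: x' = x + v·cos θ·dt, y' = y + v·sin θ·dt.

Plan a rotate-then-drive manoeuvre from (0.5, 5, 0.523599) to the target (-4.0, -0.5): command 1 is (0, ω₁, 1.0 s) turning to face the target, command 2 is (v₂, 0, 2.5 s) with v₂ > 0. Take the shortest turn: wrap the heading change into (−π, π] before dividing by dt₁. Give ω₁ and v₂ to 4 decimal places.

heading to target = atan2(-0.5−5, -4−0.5) = -2.2565
Δθ = wrap(-2.2565 − 0.5236) = -2.7801; ω₁ = Δθ/dt₁ = -2.7801
distance = √((-4−0.5)² + (-0.5−5)²) = 7.1063; v₂ = distance/dt₂ = 2.8425

ω₁ = -2.7801, v₂ = 2.8425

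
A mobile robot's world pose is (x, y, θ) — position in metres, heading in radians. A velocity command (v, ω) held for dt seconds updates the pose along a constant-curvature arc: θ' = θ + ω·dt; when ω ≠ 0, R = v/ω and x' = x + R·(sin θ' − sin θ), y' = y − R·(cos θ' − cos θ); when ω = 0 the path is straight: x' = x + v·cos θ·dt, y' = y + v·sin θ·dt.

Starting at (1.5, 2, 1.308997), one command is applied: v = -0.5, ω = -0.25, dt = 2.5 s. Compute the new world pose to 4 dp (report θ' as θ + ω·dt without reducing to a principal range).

θ' = 1.3090 + -0.25·2.5 = 0.6840
R = v/ω = -0.5/-0.25 = 2.0000
x' = 1.5 + 2.0000·(sin 0.6840 − sin 1.3090) = 0.8319
y' = 2 − 2.0000·(cos 0.6840 − cos 1.3090) = 0.9675

(0.8319, 0.9675, 0.6840)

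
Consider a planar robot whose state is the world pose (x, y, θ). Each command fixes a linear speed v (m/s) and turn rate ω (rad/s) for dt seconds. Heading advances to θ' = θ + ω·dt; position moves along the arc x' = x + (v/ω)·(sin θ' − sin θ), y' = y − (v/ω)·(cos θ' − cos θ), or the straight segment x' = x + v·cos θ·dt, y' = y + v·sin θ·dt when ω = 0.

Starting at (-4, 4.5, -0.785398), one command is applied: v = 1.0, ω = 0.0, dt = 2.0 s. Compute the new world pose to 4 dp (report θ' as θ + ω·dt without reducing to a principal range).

(-2.5858, 3.0858, -0.7854)

θ' = -0.7854 + 0.0·2.0 = -0.7854
ω = 0 → straight: x' = -4 + 1.0·cos(-0.7854)·2.0 = -2.5858
y' = 4.5 + 1.0·sin(-0.7854)·2.0 = 3.0858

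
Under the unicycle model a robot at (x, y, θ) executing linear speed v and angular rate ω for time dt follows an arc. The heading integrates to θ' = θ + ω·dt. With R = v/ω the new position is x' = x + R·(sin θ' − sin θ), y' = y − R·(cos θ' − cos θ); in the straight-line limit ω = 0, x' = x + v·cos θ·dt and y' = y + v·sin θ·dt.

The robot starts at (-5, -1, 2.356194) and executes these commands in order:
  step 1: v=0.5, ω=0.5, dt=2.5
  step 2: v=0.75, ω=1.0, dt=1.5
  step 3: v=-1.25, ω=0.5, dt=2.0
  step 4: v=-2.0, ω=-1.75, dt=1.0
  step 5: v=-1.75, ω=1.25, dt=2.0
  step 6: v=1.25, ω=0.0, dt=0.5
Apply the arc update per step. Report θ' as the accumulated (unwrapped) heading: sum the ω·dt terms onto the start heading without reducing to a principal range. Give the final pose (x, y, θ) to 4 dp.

(-10.7961, 3.2573, 6.8562)

step 1: θ'=3.6062 (R=1.0000) → pose (-6.1552, -0.8131, 3.6062)
step 2: θ'=5.1062 (R=0.7500) → pose (-6.5117, -1.7714, 5.1062)
step 3: θ'=6.1062 (R=-2.5000) → pose (-8.3802, -0.2697, 6.1062)
step 4: θ'=4.3562 (R=1.1429) → pose (-9.2501, 1.2538, 4.3562)
step 5: θ'=6.8562 (R=-1.4000) → pose (-11.3212, 2.9184, 6.8562)
step 6: θ'=6.8562 (straight) → pose (-10.7961, 3.2573, 6.8562)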